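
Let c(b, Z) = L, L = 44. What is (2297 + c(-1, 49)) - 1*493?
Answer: 1848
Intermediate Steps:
c(b, Z) = 44
(2297 + c(-1, 49)) - 1*493 = (2297 + 44) - 1*493 = 2341 - 493 = 1848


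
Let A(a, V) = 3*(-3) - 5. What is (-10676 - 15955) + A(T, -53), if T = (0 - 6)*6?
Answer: -26645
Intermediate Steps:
T = -36 (T = -6*6 = -36)
A(a, V) = -14 (A(a, V) = -9 - 5 = -14)
(-10676 - 15955) + A(T, -53) = (-10676 - 15955) - 14 = -26631 - 14 = -26645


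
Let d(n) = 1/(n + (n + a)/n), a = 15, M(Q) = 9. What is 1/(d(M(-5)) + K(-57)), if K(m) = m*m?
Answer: 35/113718 ≈ 0.00030778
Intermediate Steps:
K(m) = m²
d(n) = 1/(n + (15 + n)/n) (d(n) = 1/(n + (n + 15)/n) = 1/(n + (15 + n)/n))
1/(d(M(-5)) + K(-57)) = 1/(9/(15 + 9 + 9²) + (-57)²) = 1/(9/(15 + 9 + 81) + 3249) = 1/(9/105 + 3249) = 1/(9*(1/105) + 3249) = 1/(3/35 + 3249) = 1/(113718/35) = 35/113718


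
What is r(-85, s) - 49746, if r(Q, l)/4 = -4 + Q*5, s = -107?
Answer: -51462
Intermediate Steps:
r(Q, l) = -16 + 20*Q (r(Q, l) = 4*(-4 + Q*5) = 4*(-4 + 5*Q) = -16 + 20*Q)
r(-85, s) - 49746 = (-16 + 20*(-85)) - 49746 = (-16 - 1700) - 49746 = -1716 - 49746 = -51462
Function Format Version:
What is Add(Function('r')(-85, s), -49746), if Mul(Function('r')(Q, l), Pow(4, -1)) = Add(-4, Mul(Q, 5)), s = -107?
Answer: -51462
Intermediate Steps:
Function('r')(Q, l) = Add(-16, Mul(20, Q)) (Function('r')(Q, l) = Mul(4, Add(-4, Mul(Q, 5))) = Mul(4, Add(-4, Mul(5, Q))) = Add(-16, Mul(20, Q)))
Add(Function('r')(-85, s), -49746) = Add(Add(-16, Mul(20, -85)), -49746) = Add(Add(-16, -1700), -49746) = Add(-1716, -49746) = -51462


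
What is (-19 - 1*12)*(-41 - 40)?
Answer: 2511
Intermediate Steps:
(-19 - 1*12)*(-41 - 40) = (-19 - 12)*(-81) = -31*(-81) = 2511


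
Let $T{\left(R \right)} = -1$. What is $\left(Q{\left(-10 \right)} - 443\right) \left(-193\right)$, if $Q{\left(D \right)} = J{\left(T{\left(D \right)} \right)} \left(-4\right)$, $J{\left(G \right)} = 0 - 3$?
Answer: $83183$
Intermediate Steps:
$J{\left(G \right)} = -3$ ($J{\left(G \right)} = 0 - 3 = -3$)
$Q{\left(D \right)} = 12$ ($Q{\left(D \right)} = \left(-3\right) \left(-4\right) = 12$)
$\left(Q{\left(-10 \right)} - 443\right) \left(-193\right) = \left(12 - 443\right) \left(-193\right) = \left(-431\right) \left(-193\right) = 83183$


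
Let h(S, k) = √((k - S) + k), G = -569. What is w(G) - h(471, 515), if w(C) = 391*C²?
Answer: 126590551 - √559 ≈ 1.2659e+8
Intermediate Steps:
h(S, k) = √(-S + 2*k)
w(G) - h(471, 515) = 391*(-569)² - √(-1*471 + 2*515) = 391*323761 - √(-471 + 1030) = 126590551 - √559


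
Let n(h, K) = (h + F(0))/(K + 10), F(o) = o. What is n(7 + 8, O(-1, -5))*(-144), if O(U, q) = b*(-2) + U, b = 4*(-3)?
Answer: -720/11 ≈ -65.455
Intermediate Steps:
b = -12
O(U, q) = 24 + U (O(U, q) = -12*(-2) + U = 24 + U)
n(h, K) = h/(10 + K) (n(h, K) = (h + 0)/(K + 10) = h/(10 + K))
n(7 + 8, O(-1, -5))*(-144) = ((7 + 8)/(10 + (24 - 1)))*(-144) = (15/(10 + 23))*(-144) = (15/33)*(-144) = (15*(1/33))*(-144) = (5/11)*(-144) = -720/11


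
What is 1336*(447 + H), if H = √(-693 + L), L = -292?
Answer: 597192 + 1336*I*√985 ≈ 5.9719e+5 + 41930.0*I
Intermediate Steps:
H = I*√985 (H = √(-693 - 292) = √(-985) = I*√985 ≈ 31.385*I)
1336*(447 + H) = 1336*(447 + I*√985) = 597192 + 1336*I*√985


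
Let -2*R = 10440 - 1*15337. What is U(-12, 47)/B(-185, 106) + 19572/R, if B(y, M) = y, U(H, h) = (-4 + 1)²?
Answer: 7197567/905945 ≈ 7.9448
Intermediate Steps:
U(H, h) = 9 (U(H, h) = (-3)² = 9)
R = 4897/2 (R = -(10440 - 1*15337)/2 = -(10440 - 15337)/2 = -½*(-4897) = 4897/2 ≈ 2448.5)
U(-12, 47)/B(-185, 106) + 19572/R = 9/(-185) + 19572/(4897/2) = 9*(-1/185) + 19572*(2/4897) = -9/185 + 39144/4897 = 7197567/905945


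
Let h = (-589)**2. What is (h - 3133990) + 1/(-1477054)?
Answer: -4116651414727/1477054 ≈ -2.7871e+6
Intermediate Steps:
h = 346921
(h - 3133990) + 1/(-1477054) = (346921 - 3133990) + 1/(-1477054) = -2787069 - 1/1477054 = -4116651414727/1477054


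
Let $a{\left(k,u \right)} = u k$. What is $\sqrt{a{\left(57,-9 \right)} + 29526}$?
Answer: $\sqrt{29013} \approx 170.33$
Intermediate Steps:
$a{\left(k,u \right)} = k u$
$\sqrt{a{\left(57,-9 \right)} + 29526} = \sqrt{57 \left(-9\right) + 29526} = \sqrt{-513 + 29526} = \sqrt{29013}$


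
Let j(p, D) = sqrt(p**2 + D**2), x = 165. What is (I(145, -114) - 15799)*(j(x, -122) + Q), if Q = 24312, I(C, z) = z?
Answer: -386876856 - 15913*sqrt(42109) ≈ -3.9014e+8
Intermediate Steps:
j(p, D) = sqrt(D**2 + p**2)
(I(145, -114) - 15799)*(j(x, -122) + Q) = (-114 - 15799)*(sqrt((-122)**2 + 165**2) + 24312) = -15913*(sqrt(14884 + 27225) + 24312) = -15913*(sqrt(42109) + 24312) = -15913*(24312 + sqrt(42109)) = -386876856 - 15913*sqrt(42109)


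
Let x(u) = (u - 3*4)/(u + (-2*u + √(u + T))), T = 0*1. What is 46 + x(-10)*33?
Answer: -20 + 33*I*√10/5 ≈ -20.0 + 20.871*I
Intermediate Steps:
T = 0
x(u) = (-12 + u)/(√u - u) (x(u) = (u - 3*4)/(u + (-2*u + √(u + 0))) = (u - 12)/(u + (-2*u + √u)) = (-12 + u)/(u + (√u - 2*u)) = (-12 + u)/(√u - u))
46 + x(-10)*33 = 46 + ((12 - 1*(-10))/(-10 - √(-10)))*33 = 46 + ((12 + 10)/(-10 - I*√10))*33 = 46 + (22/(-10 - I*√10))*33 = 46 + 726/(-10 - I*√10)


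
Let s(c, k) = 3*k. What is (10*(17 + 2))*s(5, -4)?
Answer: -2280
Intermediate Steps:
(10*(17 + 2))*s(5, -4) = (10*(17 + 2))*(3*(-4)) = (10*19)*(-12) = 190*(-12) = -2280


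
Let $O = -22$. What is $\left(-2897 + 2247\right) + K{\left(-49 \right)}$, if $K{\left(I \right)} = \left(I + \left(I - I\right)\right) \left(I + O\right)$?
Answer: $2829$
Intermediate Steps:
$K{\left(I \right)} = I \left(-22 + I\right)$ ($K{\left(I \right)} = \left(I + \left(I - I\right)\right) \left(I - 22\right) = \left(I + 0\right) \left(-22 + I\right) = I \left(-22 + I\right)$)
$\left(-2897 + 2247\right) + K{\left(-49 \right)} = \left(-2897 + 2247\right) - 49 \left(-22 - 49\right) = -650 - -3479 = -650 + 3479 = 2829$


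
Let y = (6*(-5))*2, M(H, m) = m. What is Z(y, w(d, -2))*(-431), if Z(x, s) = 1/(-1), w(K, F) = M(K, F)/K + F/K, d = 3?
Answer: 431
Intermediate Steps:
y = -60 (y = -30*2 = -60)
w(K, F) = 2*F/K (w(K, F) = F/K + F/K = 2*F/K)
Z(x, s) = -1
Z(y, w(d, -2))*(-431) = -1*(-431) = 431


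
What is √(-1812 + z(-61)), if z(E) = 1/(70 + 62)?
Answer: I*√7893039/66 ≈ 42.568*I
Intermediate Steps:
z(E) = 1/132
√(-1812 + z(-61)) = √(-1812 + 1/132) = √(-239183/132) = I*√7893039/66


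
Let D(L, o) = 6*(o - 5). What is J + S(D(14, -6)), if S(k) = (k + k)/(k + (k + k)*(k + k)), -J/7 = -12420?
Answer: 22865218/263 ≈ 86940.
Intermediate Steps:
D(L, o) = -30 + 6*o (D(L, o) = 6*(-5 + o) = -30 + 6*o)
J = 86940 (J = -7*(-12420) = 86940)
S(k) = 2*k/(k + 4*k²) (S(k) = (2*k)/(k + (2*k)*(2*k)) = (2*k)/(k + 4*k²) = 2*k/(k + 4*k²))
J + S(D(14, -6)) = 86940 + 2/(1 + 4*(-30 + 6*(-6))) = 86940 + 2/(1 + 4*(-30 - 36)) = 86940 + 2/(1 + 4*(-66)) = 86940 + 2/(1 - 264) = 86940 + 2/(-263) = 86940 + 2*(-1/263) = 86940 - 2/263 = 22865218/263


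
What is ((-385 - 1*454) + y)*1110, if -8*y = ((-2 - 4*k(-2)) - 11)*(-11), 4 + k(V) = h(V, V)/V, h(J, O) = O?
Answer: -3731265/4 ≈ -9.3282e+5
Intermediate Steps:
k(V) = -3 (k(V) = -4 + V/V = -4 + 1 = -3)
y = -11/8 (y = -((-2 - 4*(-3)) - 11)*(-11)/8 = -((-2 + 12) - 11)*(-11)/8 = -(10 - 11)*(-11)/8 = -(-1)*(-11)/8 = -⅛*11 = -11/8 ≈ -1.3750)
((-385 - 1*454) + y)*1110 = ((-385 - 1*454) - 11/8)*1110 = ((-385 - 454) - 11/8)*1110 = (-839 - 11/8)*1110 = -6723/8*1110 = -3731265/4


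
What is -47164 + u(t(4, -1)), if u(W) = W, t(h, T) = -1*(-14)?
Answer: -47150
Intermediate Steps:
t(h, T) = 14
-47164 + u(t(4, -1)) = -47164 + 14 = -47150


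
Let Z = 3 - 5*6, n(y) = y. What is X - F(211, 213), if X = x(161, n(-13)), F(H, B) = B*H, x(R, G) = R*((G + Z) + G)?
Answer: -53476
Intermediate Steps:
Z = -27 (Z = 3 - 30 = -27)
x(R, G) = R*(-27 + 2*G) (x(R, G) = R*((G - 27) + G) = R*((-27 + G) + G) = R*(-27 + 2*G))
X = -8533 (X = 161*(-27 + 2*(-13)) = 161*(-27 - 26) = 161*(-53) = -8533)
X - F(211, 213) = -8533 - 213*211 = -8533 - 1*44943 = -8533 - 44943 = -53476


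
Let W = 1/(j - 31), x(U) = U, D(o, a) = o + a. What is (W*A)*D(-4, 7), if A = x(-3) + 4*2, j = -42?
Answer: -15/73 ≈ -0.20548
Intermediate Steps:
D(o, a) = a + o
A = 5 (A = -3 + 4*2 = -3 + 8 = 5)
W = -1/73 (W = 1/(-42 - 31) = 1/(-73) = -1/73 ≈ -0.013699)
(W*A)*D(-4, 7) = (-1/73*5)*(7 - 4) = -5/73*3 = -15/73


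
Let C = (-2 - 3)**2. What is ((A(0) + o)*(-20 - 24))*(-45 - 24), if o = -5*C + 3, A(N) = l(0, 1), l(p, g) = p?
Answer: -370392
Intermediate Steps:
A(N) = 0
C = 25 (C = (-5)**2 = 25)
o = -122 (o = -5*25 + 3 = -125 + 3 = -122)
((A(0) + o)*(-20 - 24))*(-45 - 24) = ((0 - 122)*(-20 - 24))*(-45 - 24) = -122*(-44)*(-69) = 5368*(-69) = -370392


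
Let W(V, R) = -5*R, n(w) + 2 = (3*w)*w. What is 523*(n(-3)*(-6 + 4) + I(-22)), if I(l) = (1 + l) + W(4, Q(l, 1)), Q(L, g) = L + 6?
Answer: 4707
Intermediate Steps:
Q(L, g) = 6 + L
n(w) = -2 + 3*w² (n(w) = -2 + (3*w)*w = -2 + 3*w²)
I(l) = -29 - 4*l (I(l) = (1 + l) - 5*(6 + l) = (1 + l) + (-30 - 5*l) = -29 - 4*l)
523*(n(-3)*(-6 + 4) + I(-22)) = 523*((-2 + 3*(-3)²)*(-6 + 4) + (-29 - 4*(-22))) = 523*((-2 + 3*9)*(-2) + (-29 + 88)) = 523*((-2 + 27)*(-2) + 59) = 523*(25*(-2) + 59) = 523*(-50 + 59) = 523*9 = 4707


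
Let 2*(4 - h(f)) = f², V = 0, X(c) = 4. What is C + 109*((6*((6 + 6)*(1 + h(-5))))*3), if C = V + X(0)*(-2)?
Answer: -176588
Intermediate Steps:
h(f) = 4 - f²/2
C = -8 (C = 0 + 4*(-2) = 0 - 8 = -8)
C + 109*((6*((6 + 6)*(1 + h(-5))))*3) = -8 + 109*((6*((6 + 6)*(1 + (4 - ½*(-5)²))))*3) = -8 + 109*((6*(12*(1 + (4 - ½*25))))*3) = -8 + 109*((6*(12*(1 + (4 - 25/2))))*3) = -8 + 109*((6*(12*(1 - 17/2)))*3) = -8 + 109*((6*(12*(-15/2)))*3) = -8 + 109*((6*(-90))*3) = -8 + 109*(-540*3) = -8 + 109*(-1620) = -8 - 176580 = -176588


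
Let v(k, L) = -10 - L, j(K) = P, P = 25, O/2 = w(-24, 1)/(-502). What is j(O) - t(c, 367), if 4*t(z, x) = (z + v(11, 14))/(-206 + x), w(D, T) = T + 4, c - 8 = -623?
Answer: 16739/644 ≈ 25.992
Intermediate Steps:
c = -615 (c = 8 - 623 = -615)
w(D, T) = 4 + T
O = -5/251 (O = 2*((4 + 1)/(-502)) = 2*(5*(-1/502)) = 2*(-5/502) = -5/251 ≈ -0.019920)
j(K) = 25
t(z, x) = (-24 + z)/(4*(-206 + x)) (t(z, x) = ((z + (-10 - 1*14))/(-206 + x))/4 = ((z + (-10 - 14))/(-206 + x))/4 = ((z - 24)/(-206 + x))/4 = ((-24 + z)/(-206 + x))/4 = (-24 + z)/(4*(-206 + x)))
j(O) - t(c, 367) = 25 - (-24 - 615)/(4*(-206 + 367)) = 25 - (-639)/(4*161) = 25 - 1*(-639/644) = 25 + 639/644 = 16739/644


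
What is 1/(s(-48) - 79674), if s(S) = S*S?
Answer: -1/77370 ≈ -1.2925e-5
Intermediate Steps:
s(S) = S²
1/(s(-48) - 79674) = 1/((-48)² - 79674) = 1/(2304 - 79674) = 1/(-77370) = -1/77370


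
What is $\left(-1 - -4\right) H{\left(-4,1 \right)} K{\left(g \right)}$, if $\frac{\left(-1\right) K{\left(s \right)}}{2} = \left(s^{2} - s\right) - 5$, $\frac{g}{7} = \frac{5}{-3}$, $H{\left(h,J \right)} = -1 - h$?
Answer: $-2570$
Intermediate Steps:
$g = - \frac{35}{3}$ ($g = 7 \frac{5}{-3} = 7 \cdot 5 \left(- \frac{1}{3}\right) = 7 \left(- \frac{5}{3}\right) = - \frac{35}{3} \approx -11.667$)
$K{\left(s \right)} = 10 - 2 s^{2} + 2 s$ ($K{\left(s \right)} = - 2 \left(\left(s^{2} - s\right) - 5\right) = - 2 \left(-5 + s^{2} - s\right) = 10 - 2 s^{2} + 2 s$)
$\left(-1 - -4\right) H{\left(-4,1 \right)} K{\left(g \right)} = \left(-1 - -4\right) \left(-1 - -4\right) \left(10 - 2 \left(- \frac{35}{3}\right)^{2} + 2 \left(- \frac{35}{3}\right)\right) = \left(-1 + 4\right) \left(-1 + 4\right) \left(10 - \frac{2450}{9} - \frac{70}{3}\right) = 3 \cdot 3 \left(10 - \frac{2450}{9} - \frac{70}{3}\right) = 9 \left(- \frac{2570}{9}\right) = -2570$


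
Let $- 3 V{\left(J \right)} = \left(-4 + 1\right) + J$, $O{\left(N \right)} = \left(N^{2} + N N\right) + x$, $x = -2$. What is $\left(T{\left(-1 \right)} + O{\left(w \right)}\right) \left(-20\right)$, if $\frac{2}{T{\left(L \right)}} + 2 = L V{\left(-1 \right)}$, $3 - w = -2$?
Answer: $-948$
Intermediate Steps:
$w = 5$ ($w = 3 - -2 = 3 + 2 = 5$)
$O{\left(N \right)} = -2 + 2 N^{2}$ ($O{\left(N \right)} = \left(N^{2} + N N\right) - 2 = \left(N^{2} + N^{2}\right) - 2 = 2 N^{2} - 2 = -2 + 2 N^{2}$)
$V{\left(J \right)} = 1 - \frac{J}{3}$ ($V{\left(J \right)} = - \frac{\left(-4 + 1\right) + J}{3} = - \frac{-3 + J}{3} = 1 - \frac{J}{3}$)
$T{\left(L \right)} = \frac{2}{-2 + \frac{4 L}{3}}$ ($T{\left(L \right)} = \frac{2}{-2 + L \left(1 - - \frac{1}{3}\right)} = \frac{2}{-2 + L \left(1 + \frac{1}{3}\right)} = \frac{2}{-2 + L \frac{4}{3}} = \frac{2}{-2 + \frac{4 L}{3}}$)
$\left(T{\left(-1 \right)} + O{\left(w \right)}\right) \left(-20\right) = \left(\frac{3}{-3 + 2 \left(-1\right)} - \left(2 - 2 \cdot 5^{2}\right)\right) \left(-20\right) = \left(\frac{3}{-3 - 2} + \left(-2 + 2 \cdot 25\right)\right) \left(-20\right) = \left(\frac{3}{-5} + \left(-2 + 50\right)\right) \left(-20\right) = \left(3 \left(- \frac{1}{5}\right) + 48\right) \left(-20\right) = \left(- \frac{3}{5} + 48\right) \left(-20\right) = \frac{237}{5} \left(-20\right) = -948$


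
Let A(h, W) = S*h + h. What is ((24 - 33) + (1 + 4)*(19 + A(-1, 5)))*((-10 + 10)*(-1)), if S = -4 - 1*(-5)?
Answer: 0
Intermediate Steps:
S = 1 (S = -4 + 5 = 1)
A(h, W) = 2*h (A(h, W) = 1*h + h = h + h = 2*h)
((24 - 33) + (1 + 4)*(19 + A(-1, 5)))*((-10 + 10)*(-1)) = ((24 - 33) + (1 + 4)*(19 + 2*(-1)))*((-10 + 10)*(-1)) = (-9 + 5*(19 - 2))*(0*(-1)) = (-9 + 5*17)*0 = (-9 + 85)*0 = 76*0 = 0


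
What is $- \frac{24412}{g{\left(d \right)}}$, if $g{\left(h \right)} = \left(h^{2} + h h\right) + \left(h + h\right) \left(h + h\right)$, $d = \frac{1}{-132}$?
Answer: $-70892448$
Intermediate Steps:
$d = - \frac{1}{132} \approx -0.0075758$
$g{\left(h \right)} = 6 h^{2}$ ($g{\left(h \right)} = \left(h^{2} + h^{2}\right) + 2 h 2 h = 2 h^{2} + 4 h^{2} = 6 h^{2}$)
$- \frac{24412}{g{\left(d \right)}} = - \frac{24412}{6 \left(- \frac{1}{132}\right)^{2}} = - \frac{24412}{6 \cdot \frac{1}{17424}} = - 24412 \frac{1}{\frac{1}{2904}} = \left(-24412\right) 2904 = -70892448$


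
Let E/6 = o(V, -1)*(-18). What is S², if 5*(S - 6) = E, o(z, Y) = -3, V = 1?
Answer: 125316/25 ≈ 5012.6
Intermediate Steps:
E = 324 (E = 6*(-3*(-18)) = 6*54 = 324)
S = 354/5 (S = 6 + (⅕)*324 = 6 + 324/5 = 354/5 ≈ 70.800)
S² = (354/5)² = 125316/25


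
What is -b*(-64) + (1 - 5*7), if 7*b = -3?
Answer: -430/7 ≈ -61.429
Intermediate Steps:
b = -3/7 (b = (1/7)*(-3) = -3/7 ≈ -0.42857)
-b*(-64) + (1 - 5*7) = -1*(-3/7)*(-64) + (1 - 5*7) = (3/7)*(-64) + (1 - 35) = -192/7 - 34 = -430/7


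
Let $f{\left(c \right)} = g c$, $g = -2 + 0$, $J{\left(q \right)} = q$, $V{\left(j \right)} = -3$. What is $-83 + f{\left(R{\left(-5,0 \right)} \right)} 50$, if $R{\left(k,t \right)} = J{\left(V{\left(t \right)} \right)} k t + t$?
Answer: $-83$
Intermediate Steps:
$g = -2$
$R{\left(k,t \right)} = t - 3 k t$ ($R{\left(k,t \right)} = - 3 k t + t = t - 3 k t$)
$f{\left(c \right)} = - 2 c$
$-83 + f{\left(R{\left(-5,0 \right)} \right)} 50 = -83 + - 2 \cdot 0 \left(1 - -15\right) 50 = -83 + - 2 \cdot 0 \left(1 + 15\right) 50 = -83 + - 2 \cdot 0 \cdot 16 \cdot 50 = -83 + \left(-2\right) 0 \cdot 50 = -83 + 0 \cdot 50 = -83 + 0 = -83$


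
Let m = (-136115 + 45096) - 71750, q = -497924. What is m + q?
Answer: -660693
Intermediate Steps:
m = -162769 (m = -91019 - 71750 = -162769)
m + q = -162769 - 497924 = -660693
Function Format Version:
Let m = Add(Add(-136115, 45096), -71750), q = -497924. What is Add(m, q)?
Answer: -660693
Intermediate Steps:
m = -162769 (m = Add(-91019, -71750) = -162769)
Add(m, q) = Add(-162769, -497924) = -660693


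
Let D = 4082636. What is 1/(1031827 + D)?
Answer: 1/5114463 ≈ 1.9552e-7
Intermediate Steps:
1/(1031827 + D) = 1/(1031827 + 4082636) = 1/5114463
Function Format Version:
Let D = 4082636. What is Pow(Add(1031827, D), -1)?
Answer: Rational(1, 5114463) ≈ 1.9552e-7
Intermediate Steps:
Pow(Add(1031827, D), -1) = Pow(Add(1031827, 4082636), -1) = Pow(5114463, -1) = Rational(1, 5114463)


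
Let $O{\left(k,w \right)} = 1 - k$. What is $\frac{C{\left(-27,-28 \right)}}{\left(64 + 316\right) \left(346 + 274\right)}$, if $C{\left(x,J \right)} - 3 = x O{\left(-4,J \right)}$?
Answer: $- \frac{33}{58900} \approx -0.00056027$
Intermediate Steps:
$C{\left(x,J \right)} = 3 + 5 x$ ($C{\left(x,J \right)} = 3 + x \left(1 - -4\right) = 3 + x \left(1 + 4\right) = 3 + x 5 = 3 + 5 x$)
$\frac{C{\left(-27,-28 \right)}}{\left(64 + 316\right) \left(346 + 274\right)} = \frac{3 + 5 \left(-27\right)}{\left(64 + 316\right) \left(346 + 274\right)} = \frac{3 - 135}{380 \cdot 620} = - \frac{132}{235600} = \left(-132\right) \frac{1}{235600} = - \frac{33}{58900}$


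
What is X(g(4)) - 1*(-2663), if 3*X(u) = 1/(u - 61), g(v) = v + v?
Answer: 423416/159 ≈ 2663.0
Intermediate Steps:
g(v) = 2*v
X(u) = 1/(3*(-61 + u)) (X(u) = 1/(3*(u - 61)) = 1/(3*(-61 + u)))
X(g(4)) - 1*(-2663) = 1/(3*(-61 + 2*4)) - 1*(-2663) = 1/(3*(-61 + 8)) + 2663 = (1/3)/(-53) + 2663 = (1/3)*(-1/53) + 2663 = -1/159 + 2663 = 423416/159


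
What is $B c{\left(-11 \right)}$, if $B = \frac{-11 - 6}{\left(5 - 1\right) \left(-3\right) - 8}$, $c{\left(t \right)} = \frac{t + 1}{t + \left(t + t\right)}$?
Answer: $\frac{17}{66} \approx 0.25758$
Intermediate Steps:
$c{\left(t \right)} = \frac{1 + t}{3 t}$ ($c{\left(t \right)} = \frac{1 + t}{t + 2 t} = \frac{1 + t}{3 t}$)
$B = \frac{17}{20}$ ($B = - \frac{17}{4 \left(-3\right) - 8} = - \frac{17}{-12 - 8} = - \frac{17}{-20} = \left(-17\right) \left(- \frac{1}{20}\right) = \frac{17}{20} \approx 0.85$)
$B c{\left(-11 \right)} = \frac{17 \frac{1 - 11}{3 \left(-11\right)}}{20} = \frac{17 \cdot \frac{1}{3} \left(- \frac{1}{11}\right) \left(-10\right)}{20} = \frac{17}{20} \cdot \frac{10}{33} = \frac{17}{66}$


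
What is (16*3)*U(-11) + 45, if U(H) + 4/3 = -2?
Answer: -115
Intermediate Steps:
U(H) = -10/3 (U(H) = -4/3 - 2 = -10/3)
(16*3)*U(-11) + 45 = (16*3)*(-10/3) + 45 = 48*(-10/3) + 45 = -160 + 45 = -115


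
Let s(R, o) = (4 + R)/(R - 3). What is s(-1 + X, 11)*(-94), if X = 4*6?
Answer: -1269/10 ≈ -126.90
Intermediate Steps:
X = 24
s(R, o) = (4 + R)/(-3 + R)
s(-1 + X, 11)*(-94) = ((4 + (-1 + 24))/(-3 + (-1 + 24)))*(-94) = ((4 + 23)/(-3 + 23))*(-94) = (27/20)*(-94) = -1269/10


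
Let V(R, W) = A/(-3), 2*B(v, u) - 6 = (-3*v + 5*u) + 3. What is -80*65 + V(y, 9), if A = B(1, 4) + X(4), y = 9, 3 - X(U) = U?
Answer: -5204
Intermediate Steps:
X(U) = 3 - U
B(v, u) = 9/2 - 3*v/2 + 5*u/2 (B(v, u) = 3 + ((-3*v + 5*u) + 3)/2 = 3 + (3 - 3*v + 5*u)/2 = 3 + (3/2 - 3*v/2 + 5*u/2) = 9/2 - 3*v/2 + 5*u/2)
A = 12 (A = (9/2 - 3/2*1 + (5/2)*4) + (3 - 1*4) = (9/2 - 3/2 + 10) + (3 - 4) = 13 - 1 = 12)
V(R, W) = -4 (V(R, W) = 12/(-3) = 12*(-⅓) = -4)
-80*65 + V(y, 9) = -80*65 - 4 = -5200 - 4 = -5204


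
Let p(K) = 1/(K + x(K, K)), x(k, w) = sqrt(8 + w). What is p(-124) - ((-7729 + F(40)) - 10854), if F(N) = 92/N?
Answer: 719630201/38730 - I*sqrt(29)/7746 ≈ 18581.0 - 0.00069522*I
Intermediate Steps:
p(K) = 1/(K + sqrt(8 + K))
p(-124) - ((-7729 + F(40)) - 10854) = 1/(-124 + sqrt(8 - 124)) - ((-7729 + 92/40) - 10854) = 1/(-124 + sqrt(-116)) - ((-7729 + 92*(1/40)) - 10854) = 1/(-124 + 2*I*sqrt(29)) - ((-7729 + 23/10) - 10854) = 1/(-124 + 2*I*sqrt(29)) - (-77267/10 - 10854) = 1/(-124 + 2*I*sqrt(29)) - 1*(-185807/10) = 1/(-124 + 2*I*sqrt(29)) + 185807/10 = 185807/10 + 1/(-124 + 2*I*sqrt(29))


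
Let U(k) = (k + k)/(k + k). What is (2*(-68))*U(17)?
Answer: -136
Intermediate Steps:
U(k) = 1 (U(k) = (2*k)/((2*k)) = (2*k)*(1/(2*k)) = 1)
(2*(-68))*U(17) = (2*(-68))*1 = -136*1 = -136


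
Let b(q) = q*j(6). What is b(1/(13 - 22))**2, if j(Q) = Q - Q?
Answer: 0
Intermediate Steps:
j(Q) = 0
b(q) = 0 (b(q) = q*0 = 0)
b(1/(13 - 22))**2 = 0**2 = 0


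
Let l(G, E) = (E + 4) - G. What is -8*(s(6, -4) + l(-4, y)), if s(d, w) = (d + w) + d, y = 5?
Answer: -168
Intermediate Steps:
s(d, w) = w + 2*d
l(G, E) = 4 + E - G (l(G, E) = (4 + E) - G = 4 + E - G)
-8*(s(6, -4) + l(-4, y)) = -8*((-4 + 2*6) + (4 + 5 - 1*(-4))) = -8*((-4 + 12) + (4 + 5 + 4)) = -8*(8 + 13) = -8*21 = -168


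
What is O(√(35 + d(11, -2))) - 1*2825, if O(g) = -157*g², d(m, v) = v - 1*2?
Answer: -7692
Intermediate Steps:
d(m, v) = -2 + v (d(m, v) = v - 2 = -2 + v)
O(√(35 + d(11, -2))) - 1*2825 = -157*(√(35 + (-2 - 2)))² - 1*2825 = -157*(√(35 - 4))² - 2825 = -157*(√31)² - 2825 = -157*31 - 2825 = -4867 - 2825 = -7692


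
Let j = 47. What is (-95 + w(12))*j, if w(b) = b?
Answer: -3901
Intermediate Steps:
(-95 + w(12))*j = (-95 + 12)*47 = -83*47 = -3901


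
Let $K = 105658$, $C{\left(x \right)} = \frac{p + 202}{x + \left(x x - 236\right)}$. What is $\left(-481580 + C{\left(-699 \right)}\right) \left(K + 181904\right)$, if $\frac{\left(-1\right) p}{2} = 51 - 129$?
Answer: $- \frac{33766995444737082}{243833} \approx -1.3848 \cdot 10^{11}$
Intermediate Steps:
$p = 156$ ($p = - 2 \left(51 - 129\right) = \left(-2\right) \left(-78\right) = 156$)
$C{\left(x \right)} = \frac{358}{-236 + x + x^{2}}$ ($C{\left(x \right)} = \frac{156 + 202}{x + \left(x x - 236\right)} = \frac{358}{x + \left(x^{2} - 236\right)} = \frac{358}{x + \left(-236 + x^{2}\right)} = \frac{358}{-236 + x + x^{2}}$)
$\left(-481580 + C{\left(-699 \right)}\right) \left(K + 181904\right) = \left(-481580 + \frac{358}{-236 - 699 + \left(-699\right)^{2}}\right) \left(105658 + 181904\right) = \left(-481580 + \frac{358}{-236 - 699 + 488601}\right) 287562 = \left(-481580 + \frac{358}{487666}\right) 287562 = \left(-481580 + 358 \cdot \frac{1}{487666}\right) 287562 = \left(-481580 + \frac{179}{243833}\right) 287562 = \left(- \frac{117425095961}{243833}\right) 287562 = - \frac{33766995444737082}{243833}$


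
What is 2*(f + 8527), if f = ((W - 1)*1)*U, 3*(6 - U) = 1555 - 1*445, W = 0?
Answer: 17782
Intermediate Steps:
U = -364 (U = 6 - (1555 - 1*445)/3 = 6 - (1555 - 445)/3 = 6 - ⅓*1110 = 6 - 370 = -364)
f = 364 (f = ((0 - 1)*1)*(-364) = -1*1*(-364) = -1*(-364) = 364)
2*(f + 8527) = 2*(364 + 8527) = 2*8891 = 17782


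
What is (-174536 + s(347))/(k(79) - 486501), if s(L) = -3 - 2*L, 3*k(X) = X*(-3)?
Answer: 175233/486580 ≈ 0.36013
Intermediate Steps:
k(X) = -X (k(X) = (X*(-3))/3 = (-3*X)/3 = -X)
(-174536 + s(347))/(k(79) - 486501) = (-174536 + (-3 - 2*347))/(-1*79 - 486501) = (-174536 + (-3 - 694))/(-79 - 486501) = (-174536 - 697)/(-486580) = -175233*(-1/486580) = 175233/486580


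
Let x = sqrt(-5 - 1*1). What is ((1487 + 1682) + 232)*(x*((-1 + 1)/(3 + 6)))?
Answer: 0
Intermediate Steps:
x = I*sqrt(6) (x = sqrt(-5 - 1) = sqrt(-6) = I*sqrt(6) ≈ 2.4495*I)
((1487 + 1682) + 232)*(x*((-1 + 1)/(3 + 6))) = ((1487 + 1682) + 232)*((I*sqrt(6))*((-1 + 1)/(3 + 6))) = (3169 + 232)*((I*sqrt(6))*(0/9)) = 3401*((I*sqrt(6))*(0*(1/9))) = 3401*((I*sqrt(6))*0) = 3401*0 = 0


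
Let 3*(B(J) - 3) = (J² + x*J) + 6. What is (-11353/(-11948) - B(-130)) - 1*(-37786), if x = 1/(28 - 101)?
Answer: 84118903439/2616612 ≈ 32148.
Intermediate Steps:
x = -1/73 (x = 1/(-73) = -1/73 ≈ -0.013699)
B(J) = 5 - J/219 + J²/3 (B(J) = 3 + ((J² - J/73) + 6)/3 = 3 + (6 + J² - J/73)/3 = 3 + (2 - J/219 + J²/3) = 5 - J/219 + J²/3)
(-11353/(-11948) - B(-130)) - 1*(-37786) = (-11353/(-11948) - (5 - 1/219*(-130) + (⅓)*(-130)²)) - 1*(-37786) = (-11353*(-1/11948) - (5 + 130/219 + (⅓)*16900)) + 37786 = (11353/11948 - (5 + 130/219 + 16900/3)) + 37786 = (11353/11948 - 1*1234925/219) + 37786 = (11353/11948 - 1234925/219) + 37786 = -14752397593/2616612 + 37786 = 84118903439/2616612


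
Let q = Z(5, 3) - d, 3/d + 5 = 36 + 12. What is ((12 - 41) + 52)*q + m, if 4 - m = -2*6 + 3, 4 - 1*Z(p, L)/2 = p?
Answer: -1488/43 ≈ -34.605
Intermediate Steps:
d = 3/43 (d = 3/(-5 + (36 + 12)) = 3/(-5 + 48) = 3/43 ≈ 0.069767)
Z(p, L) = 8 - 2*p
m = 13 (m = 4 - (-2*6 + 3) = 4 - (-12 + 3) = 4 - 1*(-9) = 4 + 9 = 13)
q = -89/43 (q = (8 - 2*5) - 1*3/43 = (8 - 10) - 3/43 = -2 - 3/43 = -89/43 ≈ -2.0698)
((12 - 41) + 52)*q + m = ((12 - 41) + 52)*(-89/43) + 13 = (-29 + 52)*(-89/43) + 13 = 23*(-89/43) + 13 = -2047/43 + 13 = -1488/43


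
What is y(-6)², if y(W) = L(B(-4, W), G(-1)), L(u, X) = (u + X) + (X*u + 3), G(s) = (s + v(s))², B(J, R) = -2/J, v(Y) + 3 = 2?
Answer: 361/4 ≈ 90.250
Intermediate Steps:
v(Y) = -1 (v(Y) = -3 + 2 = -1)
G(s) = (-1 + s)² (G(s) = (s - 1)² = (-1 + s)²)
L(u, X) = 3 + X + u + X*u (L(u, X) = (X + u) + (3 + X*u) = 3 + X + u + X*u)
y(W) = 19/2 (y(W) = 3 + (-1 - 1)² - 2/(-4) + (-1 - 1)²*(-2/(-4)) = 3 + (-2)² - 2*(-¼) + (-2)²*(-2*(-¼)) = 3 + 4 + ½ + 4*(½) = 3 + 4 + ½ + 2 = 19/2)
y(-6)² = (19/2)² = 361/4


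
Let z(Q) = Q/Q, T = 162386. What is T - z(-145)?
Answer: 162385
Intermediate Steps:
z(Q) = 1
T - z(-145) = 162386 - 1*1 = 162386 - 1 = 162385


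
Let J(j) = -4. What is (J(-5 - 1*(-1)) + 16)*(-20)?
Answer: -240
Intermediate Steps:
(J(-5 - 1*(-1)) + 16)*(-20) = (-4 + 16)*(-20) = 12*(-20) = -240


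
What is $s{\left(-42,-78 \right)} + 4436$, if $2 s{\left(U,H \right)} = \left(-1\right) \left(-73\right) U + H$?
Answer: $2864$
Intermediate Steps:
$s{\left(U,H \right)} = \frac{H}{2} + \frac{73 U}{2}$ ($s{\left(U,H \right)} = \frac{\left(-1\right) \left(-73\right) U + H}{2} = \frac{73 U + H}{2} = \frac{H + 73 U}{2} = \frac{H}{2} + \frac{73 U}{2}$)
$s{\left(-42,-78 \right)} + 4436 = \left(\frac{1}{2} \left(-78\right) + \frac{73}{2} \left(-42\right)\right) + 4436 = \left(-39 - 1533\right) + 4436 = -1572 + 4436 = 2864$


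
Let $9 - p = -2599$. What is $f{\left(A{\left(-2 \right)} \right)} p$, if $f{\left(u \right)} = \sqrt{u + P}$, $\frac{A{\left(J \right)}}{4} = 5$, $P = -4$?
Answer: $10432$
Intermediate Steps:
$A{\left(J \right)} = 20$ ($A{\left(J \right)} = 4 \cdot 5 = 20$)
$f{\left(u \right)} = \sqrt{-4 + u}$ ($f{\left(u \right)} = \sqrt{u - 4} = \sqrt{-4 + u}$)
$p = 2608$ ($p = 9 - -2599 = 9 + 2599 = 2608$)
$f{\left(A{\left(-2 \right)} \right)} p = \sqrt{-4 + 20} \cdot 2608 = \sqrt{16} \cdot 2608 = 4 \cdot 2608 = 10432$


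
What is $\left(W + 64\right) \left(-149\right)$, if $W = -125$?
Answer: $9089$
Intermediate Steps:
$\left(W + 64\right) \left(-149\right) = \left(-125 + 64\right) \left(-149\right) = \left(-61\right) \left(-149\right) = 9089$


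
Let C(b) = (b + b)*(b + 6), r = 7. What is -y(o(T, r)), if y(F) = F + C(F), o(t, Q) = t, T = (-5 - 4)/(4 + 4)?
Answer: 387/32 ≈ 12.094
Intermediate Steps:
C(b) = 2*b*(6 + b) (C(b) = (2*b)*(6 + b) = 2*b*(6 + b))
T = -9/8 ≈ -1.1250
y(F) = F + 2*F*(6 + F)
-y(o(T, r)) = -(-9)*(13 + 2*(-9/8))/8 = -(-9)*(13 - 9/4)/8 = -(-9)*43/(8*4) = -1*(-387/32) = 387/32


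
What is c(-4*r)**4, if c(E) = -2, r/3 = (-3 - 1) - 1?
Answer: 16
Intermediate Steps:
r = -15 (r = 3*((-3 - 1) - 1) = 3*(-4 - 1) = 3*(-5) = -15)
c(-4*r)**4 = (-2)**4 = 16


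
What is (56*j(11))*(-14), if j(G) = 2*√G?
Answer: -1568*√11 ≈ -5200.5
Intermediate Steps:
(56*j(11))*(-14) = (56*(2*√11))*(-14) = (112*√11)*(-14) = -1568*√11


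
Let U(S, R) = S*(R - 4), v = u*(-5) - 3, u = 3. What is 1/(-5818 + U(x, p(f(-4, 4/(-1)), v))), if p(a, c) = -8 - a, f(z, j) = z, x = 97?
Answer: -1/6594 ≈ -0.00015165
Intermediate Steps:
v = -18 (v = 3*(-5) - 3 = -15 - 3 = -18)
U(S, R) = S*(-4 + R)
1/(-5818 + U(x, p(f(-4, 4/(-1)), v))) = 1/(-5818 + 97*(-4 + (-8 - 1*(-4)))) = 1/(-5818 + 97*(-4 + (-8 + 4))) = 1/(-5818 + 97*(-4 - 4)) = 1/(-5818 + 97*(-8)) = 1/(-5818 - 776) = 1/(-6594) = -1/6594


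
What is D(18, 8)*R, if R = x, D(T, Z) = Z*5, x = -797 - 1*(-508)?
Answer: -11560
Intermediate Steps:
x = -289 (x = -797 + 508 = -289)
D(T, Z) = 5*Z
R = -289
D(18, 8)*R = (5*8)*(-289) = 40*(-289) = -11560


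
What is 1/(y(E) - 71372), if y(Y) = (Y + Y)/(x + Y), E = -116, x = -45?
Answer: -161/11490660 ≈ -1.4011e-5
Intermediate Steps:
y(Y) = 2*Y/(-45 + Y) (y(Y) = (Y + Y)/(-45 + Y) = (2*Y)/(-45 + Y) = 2*Y/(-45 + Y))
1/(y(E) - 71372) = 1/(2*(-116)/(-45 - 116) - 71372) = 1/(2*(-116)/(-161) - 71372) = 1/(2*(-116)*(-1/161) - 71372) = 1/(232/161 - 71372) = 1/(-11490660/161) = -161/11490660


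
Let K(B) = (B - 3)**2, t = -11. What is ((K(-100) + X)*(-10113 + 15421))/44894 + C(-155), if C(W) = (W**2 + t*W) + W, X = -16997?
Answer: 557128273/22447 ≈ 24820.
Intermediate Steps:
K(B) = (-3 + B)**2
C(W) = W**2 - 10*W (C(W) = (W**2 - 11*W) + W = W**2 - 10*W)
((K(-100) + X)*(-10113 + 15421))/44894 + C(-155) = (((-3 - 100)**2 - 16997)*(-10113 + 15421))/44894 - 155*(-10 - 155) = (((-103)**2 - 16997)*5308)*(1/44894) - 155*(-165) = ((10609 - 16997)*5308)*(1/44894) + 25575 = -6388*5308*(1/44894) + 25575 = -33907504*1/44894 + 25575 = -16953752/22447 + 25575 = 557128273/22447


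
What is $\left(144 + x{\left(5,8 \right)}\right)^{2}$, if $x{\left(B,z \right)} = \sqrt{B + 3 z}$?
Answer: $\left(144 + \sqrt{29}\right)^{2} \approx 22316.0$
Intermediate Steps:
$\left(144 + x{\left(5,8 \right)}\right)^{2} = \left(144 + \sqrt{5 + 3 \cdot 8}\right)^{2} = \left(144 + \sqrt{5 + 24}\right)^{2} = \left(144 + \sqrt{29}\right)^{2}$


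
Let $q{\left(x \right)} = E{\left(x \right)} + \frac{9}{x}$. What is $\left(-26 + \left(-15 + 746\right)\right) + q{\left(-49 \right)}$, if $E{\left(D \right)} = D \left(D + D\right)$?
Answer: $\frac{269834}{49} \approx 5506.8$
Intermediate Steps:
$E{\left(D \right)} = 2 D^{2}$ ($E{\left(D \right)} = D 2 D = 2 D^{2}$)
$q{\left(x \right)} = 2 x^{2} + \frac{9}{x}$
$\left(-26 + \left(-15 + 746\right)\right) + q{\left(-49 \right)} = \left(-26 + \left(-15 + 746\right)\right) + \frac{9 + 2 \left(-49\right)^{3}}{-49} = \left(-26 + 731\right) - \frac{9 + 2 \left(-117649\right)}{49} = 705 - \frac{9 - 235298}{49} = 705 - - \frac{235289}{49} = 705 + \frac{235289}{49} = \frac{269834}{49}$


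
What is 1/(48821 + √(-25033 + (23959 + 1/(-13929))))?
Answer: 680027709/33199647740836 - I*√208374315963/33199647740836 ≈ 2.0483e-5 - 1.375e-8*I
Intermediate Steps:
1/(48821 + √(-25033 + (23959 + 1/(-13929)))) = 1/(48821 + √(-25033 + (23959 - 1/13929))) = 1/(48821 + √(-25033 + 333724910/13929)) = 1/(48821 + √(-14959747/13929)) = 1/(48821 + I*√208374315963/13929)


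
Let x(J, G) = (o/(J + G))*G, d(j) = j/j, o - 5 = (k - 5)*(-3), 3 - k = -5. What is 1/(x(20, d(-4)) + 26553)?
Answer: 21/557609 ≈ 3.7661e-5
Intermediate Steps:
k = 8 (k = 3 - 1*(-5) = 3 + 5 = 8)
o = -4 (o = 5 + (8 - 5)*(-3) = 5 + 3*(-3) = 5 - 9 = -4)
d(j) = 1
x(J, G) = -4*G/(G + J) (x(J, G) = (-4/(J + G))*G = (-4/(G + J))*G = -4*G/(G + J))
1/(x(20, d(-4)) + 26553) = 1/(-4*1/(1 + 20) + 26553) = 1/(-4*1/21 + 26553) = 1/(-4*1*1/21 + 26553) = 1/(-4/21 + 26553) = 1/(557609/21) = 21/557609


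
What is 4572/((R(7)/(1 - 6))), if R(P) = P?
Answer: -22860/7 ≈ -3265.7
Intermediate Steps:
4572/((R(7)/(1 - 6))) = 4572/((7/(1 - 6))) = 4572/((7/(-5))) = 4572/((7*(-⅕))) = 4572/(-7/5) = 4572*(-5/7) = -22860/7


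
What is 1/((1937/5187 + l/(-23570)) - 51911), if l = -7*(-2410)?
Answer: -940443/48819658493 ≈ -1.9264e-5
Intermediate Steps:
l = 16870
1/((1937/5187 + l/(-23570)) - 51911) = 1/((1937/5187 + 16870/(-23570)) - 51911) = 1/((1937*(1/5187) + 16870*(-1/23570)) - 51911) = 1/((149/399 - 1687/2357) - 51911) = 1/(-321920/940443 - 51911) = 1/(-48819658493/940443) = -940443/48819658493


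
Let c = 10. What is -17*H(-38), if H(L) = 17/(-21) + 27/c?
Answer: -6749/210 ≈ -32.138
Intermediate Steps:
H(L) = 397/210 (H(L) = 17/(-21) + 27/10 = 17*(-1/21) + 27*(⅒) = -17/21 + 27/10 = 397/210)
-17*H(-38) = -17*397/210 = -6749/210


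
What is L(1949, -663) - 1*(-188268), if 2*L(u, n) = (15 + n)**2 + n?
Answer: 795777/2 ≈ 3.9789e+5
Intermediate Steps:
L(u, n) = n/2 + (15 + n)**2/2 (L(u, n) = ((15 + n)**2 + n)/2 = (n + (15 + n)**2)/2 = n/2 + (15 + n)**2/2)
L(1949, -663) - 1*(-188268) = ((1/2)*(-663) + (15 - 663)**2/2) - 1*(-188268) = (-663/2 + (1/2)*(-648)**2) + 188268 = (-663/2 + (1/2)*419904) + 188268 = (-663/2 + 209952) + 188268 = 419241/2 + 188268 = 795777/2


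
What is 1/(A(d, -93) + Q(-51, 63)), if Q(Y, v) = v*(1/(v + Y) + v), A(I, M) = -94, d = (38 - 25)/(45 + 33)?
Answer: 4/15521 ≈ 0.00025772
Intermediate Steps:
d = ⅙ (d = 13/78 = 13*(1/78) = ⅙ ≈ 0.16667)
Q(Y, v) = v*(v + 1/(Y + v)) (Q(Y, v) = v*(1/(Y + v) + v) = v*(v + 1/(Y + v)))
1/(A(d, -93) + Q(-51, 63)) = 1/(-94 + 63*(1 + 63² - 51*63)/(-51 + 63)) = 1/(-94 + 63*(1 + 3969 - 3213)/12) = 1/(-94 + 63*(1/12)*757) = 1/(-94 + 15897/4) = 1/(15521/4) = 4/15521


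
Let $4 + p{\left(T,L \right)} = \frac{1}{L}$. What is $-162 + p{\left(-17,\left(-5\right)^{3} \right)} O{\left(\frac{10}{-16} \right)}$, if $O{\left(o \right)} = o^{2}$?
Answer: $- \frac{52341}{320} \approx -163.57$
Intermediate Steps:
$p{\left(T,L \right)} = -4 + \frac{1}{L}$
$-162 + p{\left(-17,\left(-5\right)^{3} \right)} O{\left(\frac{10}{-16} \right)} = -162 + \left(-4 + \frac{1}{\left(-5\right)^{3}}\right) \left(\frac{10}{-16}\right)^{2} = -162 + \left(-4 + \frac{1}{-125}\right) \left(10 \left(- \frac{1}{16}\right)\right)^{2} = -162 + \left(-4 - \frac{1}{125}\right) \left(- \frac{5}{8}\right)^{2} = -162 - \frac{501}{320} = - \frac{52341}{320}$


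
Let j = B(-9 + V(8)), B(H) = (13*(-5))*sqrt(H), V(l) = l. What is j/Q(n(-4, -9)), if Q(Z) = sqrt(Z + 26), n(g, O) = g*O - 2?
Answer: -13*I*sqrt(15)/6 ≈ -8.3915*I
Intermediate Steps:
B(H) = -65*sqrt(H)
n(g, O) = -2 + O*g (n(g, O) = O*g - 2 = -2 + O*g)
Q(Z) = sqrt(26 + Z)
j = -65*I (j = -65*sqrt(-9 + 8) = -65*I ≈ -65.0*I)
j/Q(n(-4, -9)) = (-65*I)/(sqrt(26 + (-2 - 9*(-4)))) = (-65*I)/(sqrt(26 + (-2 + 36))) = (-65*I)/(sqrt(26 + 34)) = (-65*I)/(sqrt(60)) = (-65*I)/((2*sqrt(15))) = (-65*I)*(sqrt(15)/30) = -13*I*sqrt(15)/6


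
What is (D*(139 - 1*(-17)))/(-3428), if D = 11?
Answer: -429/857 ≈ -0.50058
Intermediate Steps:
(D*(139 - 1*(-17)))/(-3428) = (11*(139 - 1*(-17)))/(-3428) = (11*(139 + 17))*(-1/3428) = (11*156)*(-1/3428) = 1716*(-1/3428) = -429/857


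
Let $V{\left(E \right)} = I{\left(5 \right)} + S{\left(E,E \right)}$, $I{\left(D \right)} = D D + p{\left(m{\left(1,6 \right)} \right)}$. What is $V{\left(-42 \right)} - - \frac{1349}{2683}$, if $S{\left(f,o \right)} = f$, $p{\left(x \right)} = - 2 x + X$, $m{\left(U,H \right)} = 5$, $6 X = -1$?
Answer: $- \frac{429235}{16098} \approx -26.664$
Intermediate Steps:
$X = - \frac{1}{6}$ ($X = \frac{1}{6} \left(-1\right) = - \frac{1}{6} \approx -0.16667$)
$p{\left(x \right)} = - \frac{1}{6} - 2 x$ ($p{\left(x \right)} = - 2 x - \frac{1}{6} = - \frac{1}{6} - 2 x$)
$I{\left(D \right)} = - \frac{61}{6} + D^{2}$ ($I{\left(D \right)} = D D - \frac{61}{6} = D^{2} - \frac{61}{6} = - \frac{61}{6} + D^{2}$)
$V{\left(E \right)} = \frac{89}{6} + E$ ($V{\left(E \right)} = \left(- \frac{61}{6} + 5^{2}\right) + E = \left(- \frac{61}{6} + 25\right) + E = \frac{89}{6} + E$)
$V{\left(-42 \right)} - - \frac{1349}{2683} = \left(\frac{89}{6} - 42\right) - - \frac{1349}{2683} = - \frac{163}{6} - \left(-1349\right) \frac{1}{2683} = - \frac{163}{6} - - \frac{1349}{2683} = - \frac{163}{6} + \frac{1349}{2683} = - \frac{429235}{16098}$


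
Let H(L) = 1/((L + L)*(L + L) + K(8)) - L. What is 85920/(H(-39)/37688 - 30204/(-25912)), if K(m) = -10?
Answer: 9100914936430080/123577582607 ≈ 73645.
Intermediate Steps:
H(L) = 1/(-10 + 4*L²) - L (H(L) = 1/((L + L)*(L + L) - 10) - L = 1/((2*L)*(2*L) - 10) - L = 1/(4*L² - 10) - L = 1/(-10 + 4*L²) - L)
85920/(H(-39)/37688 - 30204/(-25912)) = 85920/(((1 - 4*(-39)³ + 10*(-39))/(2*(-5 + 2*(-39)²)))/37688 - 30204/(-25912)) = 85920/(((1 - 4*(-59319) - 390)/(2*(-5 + 2*1521)))*(1/37688) - 30204*(-1/25912)) = 85920/(((1 + 237276 - 390)/(2*(-5 + 3042)))*(1/37688) + 7551/6478) = 85920/(((½)*236887/3037)*(1/37688) + 7551/6478) = 85920/(((½)*(1/3037)*236887)*(1/37688) + 7551/6478) = 85920/((236887/6074)*(1/37688) + 7551/6478) = 85920/(33841/32702416 + 7551/6478) = 85920/(123577582607/105923125424) = 85920*(105923125424/123577582607) = 9100914936430080/123577582607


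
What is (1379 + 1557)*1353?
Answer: 3972408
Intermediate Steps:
(1379 + 1557)*1353 = 2936*1353 = 3972408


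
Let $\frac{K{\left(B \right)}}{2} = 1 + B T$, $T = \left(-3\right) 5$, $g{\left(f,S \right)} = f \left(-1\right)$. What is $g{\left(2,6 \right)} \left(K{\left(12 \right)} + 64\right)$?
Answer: $588$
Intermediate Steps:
$g{\left(f,S \right)} = - f$
$T = -15$
$K{\left(B \right)} = 2 - 30 B$ ($K{\left(B \right)} = 2 \left(1 + B \left(-15\right)\right) = 2 \left(1 - 15 B\right) = 2 - 30 B$)
$g{\left(2,6 \right)} \left(K{\left(12 \right)} + 64\right) = \left(-1\right) 2 \left(\left(2 - 360\right) + 64\right) = - 2 \left(\left(2 - 360\right) + 64\right) = - 2 \left(-358 + 64\right) = \left(-2\right) \left(-294\right) = 588$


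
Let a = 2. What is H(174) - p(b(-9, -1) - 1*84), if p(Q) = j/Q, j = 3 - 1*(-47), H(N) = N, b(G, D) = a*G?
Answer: 8899/51 ≈ 174.49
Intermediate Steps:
b(G, D) = 2*G
j = 50 (j = 3 + 47 = 50)
p(Q) = 50/Q
H(174) - p(b(-9, -1) - 1*84) = 174 - 50/(2*(-9) - 1*84) = 174 - 50/(-18 - 84) = 174 - 50/(-102) = 174 - 50*(-1)/102 = 174 - 1*(-25/51) = 174 + 25/51 = 8899/51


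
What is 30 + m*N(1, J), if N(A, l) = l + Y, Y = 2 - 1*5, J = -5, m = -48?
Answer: 414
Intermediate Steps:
Y = -3 (Y = 2 - 5 = -3)
N(A, l) = -3 + l (N(A, l) = l - 3 = -3 + l)
30 + m*N(1, J) = 30 - 48*(-3 - 5) = 30 - 48*(-8) = 30 + 384 = 414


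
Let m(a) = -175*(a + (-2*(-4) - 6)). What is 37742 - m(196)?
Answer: 72392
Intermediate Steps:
m(a) = -350 - 175*a (m(a) = -175*(a + (8 - 6)) = -175*(a + 2) = -175*(2 + a) = -350 - 175*a)
37742 - m(196) = 37742 - (-350 - 175*196) = 37742 - (-350 - 34300) = 37742 - 1*(-34650) = 37742 + 34650 = 72392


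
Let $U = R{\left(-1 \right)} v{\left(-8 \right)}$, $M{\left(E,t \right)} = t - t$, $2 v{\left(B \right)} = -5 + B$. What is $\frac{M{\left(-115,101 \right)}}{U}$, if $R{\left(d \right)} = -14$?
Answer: $0$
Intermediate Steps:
$v{\left(B \right)} = - \frac{5}{2} + \frac{B}{2}$ ($v{\left(B \right)} = \frac{-5 + B}{2} = - \frac{5}{2} + \frac{B}{2}$)
$M{\left(E,t \right)} = 0$
$U = 91$ ($U = - 14 \left(- \frac{5}{2} + \frac{1}{2} \left(-8\right)\right) = - 14 \left(- \frac{5}{2} - 4\right) = \left(-14\right) \left(- \frac{13}{2}\right) = 91$)
$\frac{M{\left(-115,101 \right)}}{U} = \frac{0}{91} = 0 \cdot \frac{1}{91} = 0$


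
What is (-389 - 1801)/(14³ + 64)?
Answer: -365/468 ≈ -0.77991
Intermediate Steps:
(-389 - 1801)/(14³ + 64) = -2190/(2744 + 64) = -2190/2808 = -2190*1/2808 = -365/468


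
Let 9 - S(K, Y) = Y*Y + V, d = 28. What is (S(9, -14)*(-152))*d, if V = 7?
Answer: 825664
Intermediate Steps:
S(K, Y) = 2 - Y**2 (S(K, Y) = 9 - (Y*Y + 7) = 9 - (Y**2 + 7) = 9 - (7 + Y**2) = 9 + (-7 - Y**2) = 2 - Y**2)
(S(9, -14)*(-152))*d = ((2 - 1*(-14)**2)*(-152))*28 = ((2 - 1*196)*(-152))*28 = ((2 - 196)*(-152))*28 = -194*(-152)*28 = 29488*28 = 825664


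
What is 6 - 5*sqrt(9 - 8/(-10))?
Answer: 6 - 7*sqrt(5) ≈ -9.6525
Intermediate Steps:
6 - 5*sqrt(9 - 8/(-10)) = 6 - 5*sqrt(9 - 8*(-1/10)) = 6 - 5*sqrt(9 + 4/5) = 6 - 7*sqrt(5)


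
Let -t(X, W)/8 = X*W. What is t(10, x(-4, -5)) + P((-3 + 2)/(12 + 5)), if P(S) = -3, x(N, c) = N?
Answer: 317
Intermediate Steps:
t(X, W) = -8*W*X (t(X, W) = -8*X*W = -8*W*X)
t(10, x(-4, -5)) + P((-3 + 2)/(12 + 5)) = -8*(-4)*10 - 3 = 320 - 3 = 317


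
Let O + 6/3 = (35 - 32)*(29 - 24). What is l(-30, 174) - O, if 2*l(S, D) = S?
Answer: -28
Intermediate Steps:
l(S, D) = S/2
O = 13 (O = -2 + (35 - 32)*(29 - 24) = -2 + 3*5 = -2 + 15 = 13)
l(-30, 174) - O = (½)*(-30) - 1*13 = -15 - 13 = -28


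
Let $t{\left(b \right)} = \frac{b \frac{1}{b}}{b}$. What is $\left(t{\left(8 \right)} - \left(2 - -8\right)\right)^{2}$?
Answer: $\frac{6241}{64} \approx 97.516$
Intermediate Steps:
$t{\left(b \right)} = \frac{1}{b}$ ($t{\left(b \right)} = 1 \frac{1}{b} = \frac{1}{b}$)
$\left(t{\left(8 \right)} - \left(2 - -8\right)\right)^{2} = \left(\frac{1}{8} - \left(2 - -8\right)\right)^{2} = \left(\frac{1}{8} - \left(2 + 8\right)\right)^{2} = \left(\frac{1}{8} - 10\right)^{2} = \left(- \frac{79}{8}\right)^{2} = \frac{6241}{64}$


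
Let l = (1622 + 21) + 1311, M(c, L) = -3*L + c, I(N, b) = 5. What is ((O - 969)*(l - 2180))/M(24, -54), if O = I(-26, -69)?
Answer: -124356/31 ≈ -4011.5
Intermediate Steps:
O = 5
M(c, L) = c - 3*L
l = 2954 (l = 1643 + 1311 = 2954)
((O - 969)*(l - 2180))/M(24, -54) = ((5 - 969)*(2954 - 2180))/(24 - 3*(-54)) = (-964*774)/(24 + 162) = -746136/186 = -746136*1/186 = -124356/31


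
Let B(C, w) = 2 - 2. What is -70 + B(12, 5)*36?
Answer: -70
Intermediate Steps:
B(C, w) = 0
-70 + B(12, 5)*36 = -70 + 0*36 = -70 + 0 = -70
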